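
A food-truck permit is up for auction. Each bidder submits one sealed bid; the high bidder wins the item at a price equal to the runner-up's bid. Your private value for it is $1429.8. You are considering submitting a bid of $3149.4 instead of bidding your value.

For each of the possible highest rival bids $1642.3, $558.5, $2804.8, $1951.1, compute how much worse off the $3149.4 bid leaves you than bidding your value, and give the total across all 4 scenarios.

The deviation costs you only when the competing bid falls strictly between $1429.8 and $3149.4; elsewhere both bids give the same outcome.
$1642.3: truthful payoff $0, deviation payoff −$212.5 → loss $212.5.
$558.5: outcomes coincide → loss $0.
$2804.8: truthful payoff $0, deviation payoff −$1375 → loss $1375.
$1951.1: truthful payoff $0, deviation payoff −$521.3 → loss $521.3.
Total loss = $212.5 + $1375 + $521.3 = $2108.8.
Because the price is fixed by the runner-up's bid, deviating from your value can only change a good outcome into a bad one — never the reverse.

$2108.8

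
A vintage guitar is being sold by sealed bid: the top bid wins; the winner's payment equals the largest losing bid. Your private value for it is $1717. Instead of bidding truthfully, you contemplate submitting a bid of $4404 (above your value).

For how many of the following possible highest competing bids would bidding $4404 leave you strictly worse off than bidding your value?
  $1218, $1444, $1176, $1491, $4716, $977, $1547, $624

0

The deviation hurts exactly when the highest competing bid lies strictly between $1717 and $4404 — overbidding then wins at a price above your value.
$1218: below both → same outcome either way.
$1444: below both → same outcome either way.
$1176: below both → same outcome either way.
$1491: below both → same outcome either way.
$4716: above both → same outcome either way.
$977: below both → same outcome either way.
$1547: below both → same outcome either way.
$624: below both → same outcome either way.
Count: 0.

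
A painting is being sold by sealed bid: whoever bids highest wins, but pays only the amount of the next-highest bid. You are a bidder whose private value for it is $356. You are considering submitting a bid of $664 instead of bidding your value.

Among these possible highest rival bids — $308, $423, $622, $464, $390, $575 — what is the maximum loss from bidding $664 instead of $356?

$266

$308: same outcome either way → loss $0.
$423: truthful gives $0, deviation gives −$67 → loss $67.
$622: truthful gives $0, deviation gives −$266 → loss $266.
$464: truthful gives $0, deviation gives −$108 → loss $108.
$390: truthful gives $0, deviation gives −$34 → loss $34.
$575: truthful gives $0, deviation gives −$219 → loss $219.
Maximum loss: $266.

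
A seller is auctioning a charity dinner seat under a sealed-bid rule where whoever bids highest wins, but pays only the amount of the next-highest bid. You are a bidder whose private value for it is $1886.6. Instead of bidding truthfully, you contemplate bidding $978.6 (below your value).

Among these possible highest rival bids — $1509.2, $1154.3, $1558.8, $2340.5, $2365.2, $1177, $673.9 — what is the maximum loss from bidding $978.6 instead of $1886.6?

$732.3

$1509.2: truthful gives $377.4, deviation gives $0 → loss $377.4.
$1154.3: truthful gives $732.3, deviation gives $0 → loss $732.3.
$1558.8: truthful gives $327.8, deviation gives $0 → loss $327.8.
$2340.5: same outcome either way → loss $0.
$2365.2: same outcome either way → loss $0.
$1177: truthful gives $709.6, deviation gives $0 → loss $709.6.
$673.9: same outcome either way → loss $0.
Maximum loss: $732.3.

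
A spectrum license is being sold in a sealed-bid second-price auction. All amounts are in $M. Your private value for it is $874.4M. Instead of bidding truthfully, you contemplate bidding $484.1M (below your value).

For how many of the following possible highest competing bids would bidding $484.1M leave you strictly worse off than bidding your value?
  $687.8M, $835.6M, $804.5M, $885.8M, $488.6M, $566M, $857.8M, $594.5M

7

The deviation hurts exactly when the highest competing bid lies strictly between $484.1M and $874.4M — underbidding then forfeits a profitable win.
$687.8M: inside the interval → strictly worse (loss $186.6M).
$835.6M: inside the interval → strictly worse (loss $38.8M).
$804.5M: inside the interval → strictly worse (loss $69.9M).
$885.8M: above both → same outcome either way.
$488.6M: inside the interval → strictly worse (loss $385.8M).
$566M: inside the interval → strictly worse (loss $308.4M).
$857.8M: inside the interval → strictly worse (loss $16.6M).
$594.5M: inside the interval → strictly worse (loss $279.9M).
Count: 7.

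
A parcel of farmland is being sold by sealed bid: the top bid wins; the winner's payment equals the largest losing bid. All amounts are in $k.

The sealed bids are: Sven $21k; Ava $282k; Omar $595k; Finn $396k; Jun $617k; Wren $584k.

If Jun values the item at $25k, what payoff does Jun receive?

Highest bid: Jun at $617k, so Jun wins.
Second-highest bid: Omar at $595k — that is the price the winner pays.
Jun's payoff = value − price = $25k − $595k = −$570k.

−$570k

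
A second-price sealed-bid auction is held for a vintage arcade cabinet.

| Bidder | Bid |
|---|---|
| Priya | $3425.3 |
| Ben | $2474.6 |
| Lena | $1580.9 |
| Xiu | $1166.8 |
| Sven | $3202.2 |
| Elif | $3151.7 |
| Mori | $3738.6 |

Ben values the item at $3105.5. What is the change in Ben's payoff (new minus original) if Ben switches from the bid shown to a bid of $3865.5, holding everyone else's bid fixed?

−$633.1

The highest bid among the other bidders is $3738.6; Ben's bid doesn't change that.
Original bid $2474.6: Ben is not highest (top rival bid is $3738.6); payoff $0.
Alternative bid $3865.5: Ben is highest, pays the top rival bid $3738.6; payoff $3105.5 − $3738.6 = −$633.1.
Change in payoff = −$633.1 − ($0) = −$633.1.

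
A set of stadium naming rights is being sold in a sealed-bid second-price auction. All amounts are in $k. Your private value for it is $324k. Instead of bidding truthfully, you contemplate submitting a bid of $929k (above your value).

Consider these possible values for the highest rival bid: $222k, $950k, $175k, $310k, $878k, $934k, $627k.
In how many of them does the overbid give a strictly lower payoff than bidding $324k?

2

The deviation hurts exactly when the highest competing bid lies strictly between $324k and $929k — overbidding then wins at a price above your value.
$222k: below both → same outcome either way.
$950k: above both → same outcome either way.
$175k: below both → same outcome either way.
$310k: below both → same outcome either way.
$878k: inside the interval → strictly worse (loss $554k).
$934k: above both → same outcome either way.
$627k: inside the interval → strictly worse (loss $303k).
Count: 2.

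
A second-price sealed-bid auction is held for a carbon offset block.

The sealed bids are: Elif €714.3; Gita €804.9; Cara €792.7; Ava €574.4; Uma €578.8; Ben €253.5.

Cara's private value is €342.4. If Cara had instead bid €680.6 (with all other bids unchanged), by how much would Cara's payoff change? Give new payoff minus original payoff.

€0

The highest bid among the other bidders is €804.9; Cara's bid doesn't change that.
Original bid €792.7: Cara is not highest (top rival bid is €804.9); payoff €0.
Alternative bid €680.6: Cara is not highest (top rival bid is €804.9); payoff €0.
Change in payoff = €0 − (€0) = €0.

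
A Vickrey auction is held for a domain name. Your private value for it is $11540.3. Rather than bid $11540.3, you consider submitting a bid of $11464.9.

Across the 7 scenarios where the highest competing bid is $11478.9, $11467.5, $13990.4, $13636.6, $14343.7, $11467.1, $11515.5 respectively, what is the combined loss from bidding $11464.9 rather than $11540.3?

$232.2

The deviation costs you only when the competing bid falls strictly between $11464.9 and $11540.3; elsewhere both bids give the same outcome.
$11478.9: truthful payoff $61.4, deviation payoff $0 → loss $61.4.
$11467.5: truthful payoff $72.8, deviation payoff $0 → loss $72.8.
$13990.4: outcomes coincide → loss $0.
$13636.6: outcomes coincide → loss $0.
$14343.7: outcomes coincide → loss $0.
$11467.1: truthful payoff $73.2, deviation payoff $0 → loss $73.2.
$11515.5: truthful payoff $24.8, deviation payoff $0 → loss $24.8.
Total loss = $61.4 + $72.8 + $73.2 + $24.8 = $232.2.
Because the price is fixed by the runner-up's bid, deviating from your value can only change a good outcome into a bad one — never the reverse.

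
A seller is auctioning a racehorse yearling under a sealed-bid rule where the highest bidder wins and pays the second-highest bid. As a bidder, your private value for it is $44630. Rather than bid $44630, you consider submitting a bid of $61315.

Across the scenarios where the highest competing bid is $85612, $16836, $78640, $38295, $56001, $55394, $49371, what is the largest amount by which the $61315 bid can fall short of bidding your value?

$85612: same outcome either way → loss $0.
$16836: same outcome either way → loss $0.
$78640: same outcome either way → loss $0.
$38295: same outcome either way → loss $0.
$56001: truthful gives $0, deviation gives −$11371 → loss $11371.
$55394: truthful gives $0, deviation gives −$10764 → loss $10764.
$49371: truthful gives $0, deviation gives −$4741 → loss $4741.
Maximum loss: $11371.

$11371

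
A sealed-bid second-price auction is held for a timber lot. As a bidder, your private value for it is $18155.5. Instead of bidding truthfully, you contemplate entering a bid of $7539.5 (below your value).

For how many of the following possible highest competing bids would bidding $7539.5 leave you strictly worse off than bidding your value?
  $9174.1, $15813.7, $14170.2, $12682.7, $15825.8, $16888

The deviation hurts exactly when the highest competing bid lies strictly between $7539.5 and $18155.5 — underbidding then forfeits a profitable win.
$9174.1: inside the interval → strictly worse (loss $8981.4).
$15813.7: inside the interval → strictly worse (loss $2341.8).
$14170.2: inside the interval → strictly worse (loss $3985.3).
$12682.7: inside the interval → strictly worse (loss $5472.8).
$15825.8: inside the interval → strictly worse (loss $2329.7).
$16888: inside the interval → strictly worse (loss $1267.5).
Count: 6.

6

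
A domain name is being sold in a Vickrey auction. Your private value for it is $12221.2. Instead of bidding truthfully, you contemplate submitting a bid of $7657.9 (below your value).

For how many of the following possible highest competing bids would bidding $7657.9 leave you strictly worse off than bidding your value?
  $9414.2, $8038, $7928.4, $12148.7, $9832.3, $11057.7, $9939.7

7

The deviation hurts exactly when the highest competing bid lies strictly between $7657.9 and $12221.2 — underbidding then forfeits a profitable win.
$9414.2: inside the interval → strictly worse (loss $2807).
$8038: inside the interval → strictly worse (loss $4183.2).
$7928.4: inside the interval → strictly worse (loss $4292.8).
$12148.7: inside the interval → strictly worse (loss $72.5).
$9832.3: inside the interval → strictly worse (loss $2388.9).
$11057.7: inside the interval → strictly worse (loss $1163.5).
$9939.7: inside the interval → strictly worse (loss $2281.5).
Count: 7.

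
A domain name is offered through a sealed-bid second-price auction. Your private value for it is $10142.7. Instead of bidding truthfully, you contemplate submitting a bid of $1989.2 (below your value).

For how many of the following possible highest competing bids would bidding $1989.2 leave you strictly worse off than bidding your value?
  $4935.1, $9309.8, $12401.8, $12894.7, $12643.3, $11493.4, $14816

The deviation hurts exactly when the highest competing bid lies strictly between $1989.2 and $10142.7 — underbidding then forfeits a profitable win.
$4935.1: inside the interval → strictly worse (loss $5207.6).
$9309.8: inside the interval → strictly worse (loss $832.9).
$12401.8: above both → same outcome either way.
$12894.7: above both → same outcome either way.
$12643.3: above both → same outcome either way.
$11493.4: above both → same outcome either way.
$14816: above both → same outcome either way.
Count: 2.

2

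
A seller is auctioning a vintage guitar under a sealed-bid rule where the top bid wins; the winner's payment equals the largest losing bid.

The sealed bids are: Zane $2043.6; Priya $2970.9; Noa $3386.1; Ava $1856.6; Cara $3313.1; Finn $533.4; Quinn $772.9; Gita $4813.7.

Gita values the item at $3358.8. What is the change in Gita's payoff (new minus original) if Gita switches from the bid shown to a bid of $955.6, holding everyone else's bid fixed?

$27.3

The highest bid among the other bidders is $3386.1; Gita's bid doesn't change that.
Original bid $4813.7: Gita is highest, pays the top rival bid $3386.1; payoff $3358.8 − $3386.1 = −$27.3.
Alternative bid $955.6: Gita is not highest (top rival bid is $3386.1); payoff $0.
Change in payoff = $0 − (−$27.3) = $27.3.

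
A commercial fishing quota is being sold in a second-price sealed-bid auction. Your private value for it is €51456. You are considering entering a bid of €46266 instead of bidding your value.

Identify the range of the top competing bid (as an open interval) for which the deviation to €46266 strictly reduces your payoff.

If the competing bid is below €46266, both bids win at the same price — no difference.
If it is above €51456, both bids lose — no difference.
If it lies strictly between €46266 and €51456, bidding your value wins at a price below your value (positive payoff) while bidding €46266 loses (payoff 0).
So the deviation strictly hurts on the open interval (€46266, €51456).
Truthful bidding weakly dominates here: raising your bid can only win items priced above your value, and lowering it can only forfeit items priced below.

(€46266, €51456)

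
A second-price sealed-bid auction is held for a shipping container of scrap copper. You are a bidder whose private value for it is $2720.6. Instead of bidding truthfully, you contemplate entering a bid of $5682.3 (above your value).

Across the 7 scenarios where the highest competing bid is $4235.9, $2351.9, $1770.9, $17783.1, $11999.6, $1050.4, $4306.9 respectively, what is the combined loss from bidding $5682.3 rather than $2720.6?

$3101.6

The deviation costs you only when the competing bid falls strictly between $2720.6 and $5682.3; elsewhere both bids give the same outcome.
$4235.9: truthful payoff $0, deviation payoff −$1515.3 → loss $1515.3.
$2351.9: outcomes coincide → loss $0.
$1770.9: outcomes coincide → loss $0.
$17783.1: outcomes coincide → loss $0.
$11999.6: outcomes coincide → loss $0.
$1050.4: outcomes coincide → loss $0.
$4306.9: truthful payoff $0, deviation payoff −$1586.3 → loss $1586.3.
Total loss = $1515.3 + $1586.3 = $3101.6.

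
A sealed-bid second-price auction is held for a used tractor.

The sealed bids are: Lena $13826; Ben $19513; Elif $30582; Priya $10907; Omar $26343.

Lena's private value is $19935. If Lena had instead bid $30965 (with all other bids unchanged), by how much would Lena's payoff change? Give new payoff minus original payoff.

The highest bid among the other bidders is $30582; Lena's bid doesn't change that.
Original bid $13826: Lena is not highest (top rival bid is $30582); payoff $0.
Alternative bid $30965: Lena is highest, pays the top rival bid $30582; payoff $19935 − $30582 = −$10647.
Change in payoff = −$10647 − ($0) = −$10647.

−$10647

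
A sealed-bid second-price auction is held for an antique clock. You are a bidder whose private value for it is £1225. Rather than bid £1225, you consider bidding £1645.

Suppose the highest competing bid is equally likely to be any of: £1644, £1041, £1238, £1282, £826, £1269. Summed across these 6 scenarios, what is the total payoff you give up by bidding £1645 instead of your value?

The deviation costs you only when the competing bid falls strictly between £1225 and £1645; elsewhere both bids give the same outcome.
£1644: truthful payoff £0, deviation payoff −£419 → loss £419.
£1041: outcomes coincide → loss £0.
£1238: truthful payoff £0, deviation payoff −£13 → loss £13.
£1282: truthful payoff £0, deviation payoff −£57 → loss £57.
£826: outcomes coincide → loss £0.
£1269: truthful payoff £0, deviation payoff −£44 → loss £44.
Total loss = £419 + £13 + £57 + £44 = £533.
In a second-price auction your bid sets only whether you win, not what you pay, so bidding your true value is weakly dominant.

£533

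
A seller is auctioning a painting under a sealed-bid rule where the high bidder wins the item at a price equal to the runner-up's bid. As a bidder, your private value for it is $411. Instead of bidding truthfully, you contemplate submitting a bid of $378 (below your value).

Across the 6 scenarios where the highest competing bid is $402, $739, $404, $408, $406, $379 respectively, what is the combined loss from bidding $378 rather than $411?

$56

The deviation costs you only when the competing bid falls strictly between $378 and $411; elsewhere both bids give the same outcome.
$402: truthful payoff $9, deviation payoff $0 → loss $9.
$739: outcomes coincide → loss $0.
$404: truthful payoff $7, deviation payoff $0 → loss $7.
$408: truthful payoff $3, deviation payoff $0 → loss $3.
$406: truthful payoff $5, deviation payoff $0 → loss $5.
$379: truthful payoff $32, deviation payoff $0 → loss $32.
Total loss = $9 + $7 + $3 + $5 + $32 = $56.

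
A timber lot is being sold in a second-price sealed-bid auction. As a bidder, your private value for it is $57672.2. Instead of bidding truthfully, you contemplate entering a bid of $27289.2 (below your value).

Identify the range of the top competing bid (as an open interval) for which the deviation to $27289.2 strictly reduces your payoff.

($27289.2, $57672.2)

If the competing bid is below $27289.2, both bids win at the same price — no difference.
If it is above $57672.2, both bids lose — no difference.
If it lies strictly between $27289.2 and $57672.2, bidding your value wins at a price below your value (positive payoff) while bidding $27289.2 loses (payoff 0).
So the deviation strictly hurts on the open interval ($27289.2, $57672.2).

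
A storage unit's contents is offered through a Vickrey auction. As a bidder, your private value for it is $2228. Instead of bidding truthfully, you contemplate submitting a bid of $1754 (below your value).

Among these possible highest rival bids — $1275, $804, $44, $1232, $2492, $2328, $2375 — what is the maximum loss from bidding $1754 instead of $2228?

$1275: same outcome either way → loss $0.
$804: same outcome either way → loss $0.
$44: same outcome either way → loss $0.
$1232: same outcome either way → loss $0.
$2492: same outcome either way → loss $0.
$2328: same outcome either way → loss $0.
$2375: same outcome either way → loss $0.
Maximum loss: $0.

$0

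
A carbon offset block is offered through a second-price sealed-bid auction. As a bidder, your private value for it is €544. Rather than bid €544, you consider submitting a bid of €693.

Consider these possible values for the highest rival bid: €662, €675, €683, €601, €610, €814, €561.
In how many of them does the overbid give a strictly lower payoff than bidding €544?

6

The deviation hurts exactly when the highest competing bid lies strictly between €544 and €693 — overbidding then wins at a price above your value.
€662: inside the interval → strictly worse (loss €118).
€675: inside the interval → strictly worse (loss €131).
€683: inside the interval → strictly worse (loss €139).
€601: inside the interval → strictly worse (loss €57).
€610: inside the interval → strictly worse (loss €66).
€814: above both → same outcome either way.
€561: inside the interval → strictly worse (loss €17).
Count: 6.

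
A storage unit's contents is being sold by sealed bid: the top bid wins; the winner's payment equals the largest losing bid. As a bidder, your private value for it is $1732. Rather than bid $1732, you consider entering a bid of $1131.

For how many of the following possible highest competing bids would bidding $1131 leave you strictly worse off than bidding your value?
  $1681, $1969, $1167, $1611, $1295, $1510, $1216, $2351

The deviation hurts exactly when the highest competing bid lies strictly between $1131 and $1732 — underbidding then forfeits a profitable win.
$1681: inside the interval → strictly worse (loss $51).
$1969: above both → same outcome either way.
$1167: inside the interval → strictly worse (loss $565).
$1611: inside the interval → strictly worse (loss $121).
$1295: inside the interval → strictly worse (loss $437).
$1510: inside the interval → strictly worse (loss $222).
$1216: inside the interval → strictly worse (loss $516).
$2351: above both → same outcome either way.
Count: 6.

6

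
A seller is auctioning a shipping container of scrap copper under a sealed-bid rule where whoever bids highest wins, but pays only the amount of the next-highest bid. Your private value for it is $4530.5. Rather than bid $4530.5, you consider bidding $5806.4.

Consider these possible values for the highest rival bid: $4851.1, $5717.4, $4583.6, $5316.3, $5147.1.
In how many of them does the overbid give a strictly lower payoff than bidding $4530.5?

5

The deviation hurts exactly when the highest competing bid lies strictly between $4530.5 and $5806.4 — overbidding then wins at a price above your value.
$4851.1: inside the interval → strictly worse (loss $320.6).
$5717.4: inside the interval → strictly worse (loss $1186.9).
$4583.6: inside the interval → strictly worse (loss $53.1).
$5316.3: inside the interval → strictly worse (loss $785.8).
$5147.1: inside the interval → strictly worse (loss $616.6).
Count: 5.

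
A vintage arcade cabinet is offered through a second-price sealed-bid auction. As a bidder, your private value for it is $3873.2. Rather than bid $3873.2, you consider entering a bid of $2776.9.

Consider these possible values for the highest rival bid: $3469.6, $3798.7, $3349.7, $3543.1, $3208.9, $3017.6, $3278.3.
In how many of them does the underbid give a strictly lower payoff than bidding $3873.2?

The deviation hurts exactly when the highest competing bid lies strictly between $2776.9 and $3873.2 — underbidding then forfeits a profitable win.
$3469.6: inside the interval → strictly worse (loss $403.6).
$3798.7: inside the interval → strictly worse (loss $74.5).
$3349.7: inside the interval → strictly worse (loss $523.5).
$3543.1: inside the interval → strictly worse (loss $330.1).
$3208.9: inside the interval → strictly worse (loss $664.3).
$3017.6: inside the interval → strictly worse (loss $855.6).
$3278.3: inside the interval → strictly worse (loss $594.9).
Count: 7.

7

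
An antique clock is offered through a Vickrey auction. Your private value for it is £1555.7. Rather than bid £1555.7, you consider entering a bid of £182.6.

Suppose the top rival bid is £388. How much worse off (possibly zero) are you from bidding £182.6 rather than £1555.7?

Bidding your value £1555.7: you win (since £1555.7 > £388) and pay £388. Payoff £1167.7.
Bidding £182.6: you lose. Payoff £0.
The competing bid £388 lies between your shaded bid and your value, so underbidding forfeits an item you could have won at a profitable price.
Loss from deviating = £1167.7 − (£0) = £1167.7.

£1167.7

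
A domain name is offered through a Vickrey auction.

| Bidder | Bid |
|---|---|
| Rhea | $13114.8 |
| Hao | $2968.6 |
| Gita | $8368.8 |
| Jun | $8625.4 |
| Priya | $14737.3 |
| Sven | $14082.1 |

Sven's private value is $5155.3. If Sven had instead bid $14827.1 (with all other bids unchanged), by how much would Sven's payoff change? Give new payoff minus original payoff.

−$9582

The highest bid among the other bidders is $14737.3; Sven's bid doesn't change that.
Original bid $14082.1: Sven is not highest (top rival bid is $14737.3); payoff $0.
Alternative bid $14827.1: Sven is highest, pays the top rival bid $14737.3; payoff $5155.3 − $14737.3 = −$9582.
Change in payoff = −$9582 − ($0) = −$9582.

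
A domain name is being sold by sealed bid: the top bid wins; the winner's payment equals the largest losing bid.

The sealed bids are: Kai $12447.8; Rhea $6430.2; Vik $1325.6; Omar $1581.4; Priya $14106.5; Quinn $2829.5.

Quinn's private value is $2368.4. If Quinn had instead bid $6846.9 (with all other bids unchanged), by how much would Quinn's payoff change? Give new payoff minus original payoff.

$0

The highest bid among the other bidders is $14106.5; Quinn's bid doesn't change that.
Original bid $2829.5: Quinn is not highest (top rival bid is $14106.5); payoff $0.
Alternative bid $6846.9: Quinn is not highest (top rival bid is $14106.5); payoff $0.
Change in payoff = $0 − ($0) = $0.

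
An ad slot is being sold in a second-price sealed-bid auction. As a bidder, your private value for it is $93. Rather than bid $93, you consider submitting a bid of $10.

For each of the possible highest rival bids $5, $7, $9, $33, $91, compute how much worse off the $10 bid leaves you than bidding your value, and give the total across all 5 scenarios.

The deviation costs you only when the competing bid falls strictly between $10 and $93; elsewhere both bids give the same outcome.
$5: outcomes coincide → loss $0.
$7: outcomes coincide → loss $0.
$9: outcomes coincide → loss $0.
$33: truthful payoff $60, deviation payoff $0 → loss $60.
$91: truthful payoff $2, deviation payoff $0 → loss $2.
Total loss = $60 + $2 = $62.

$62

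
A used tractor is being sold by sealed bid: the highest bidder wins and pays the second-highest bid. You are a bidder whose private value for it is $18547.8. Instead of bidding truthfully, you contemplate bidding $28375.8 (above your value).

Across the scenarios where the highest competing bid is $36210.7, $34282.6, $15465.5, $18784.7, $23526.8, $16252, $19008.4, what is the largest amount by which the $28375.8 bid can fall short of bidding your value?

$4979

$36210.7: same outcome either way → loss $0.
$34282.6: same outcome either way → loss $0.
$15465.5: same outcome either way → loss $0.
$18784.7: truthful gives $0, deviation gives −$236.9 → loss $236.9.
$23526.8: truthful gives $0, deviation gives −$4979 → loss $4979.
$16252: same outcome either way → loss $0.
$19008.4: truthful gives $0, deviation gives −$460.6 → loss $460.6.
Maximum loss: $4979.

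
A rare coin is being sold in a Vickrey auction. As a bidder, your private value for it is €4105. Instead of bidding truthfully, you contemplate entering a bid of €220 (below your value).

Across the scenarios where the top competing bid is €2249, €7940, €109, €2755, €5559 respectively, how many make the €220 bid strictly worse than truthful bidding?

The deviation hurts exactly when the highest competing bid lies strictly between €220 and €4105 — underbidding then forfeits a profitable win.
€2249: inside the interval → strictly worse (loss €1856).
€7940: above both → same outcome either way.
€109: below both → same outcome either way.
€2755: inside the interval → strictly worse (loss €1350).
€5559: above both → same outcome either way.
Count: 2.

2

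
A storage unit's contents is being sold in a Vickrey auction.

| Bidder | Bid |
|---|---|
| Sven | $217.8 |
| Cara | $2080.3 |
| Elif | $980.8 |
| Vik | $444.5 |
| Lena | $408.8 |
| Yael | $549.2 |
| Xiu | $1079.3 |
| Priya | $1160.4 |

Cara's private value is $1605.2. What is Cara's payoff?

Highest bid: Cara at $2080.3, so Cara wins.
Second-highest bid: Priya at $1160.4 — that is the price the winner pays.
Cara's payoff = value − price = $1605.2 − $1160.4 = $444.8.

$444.8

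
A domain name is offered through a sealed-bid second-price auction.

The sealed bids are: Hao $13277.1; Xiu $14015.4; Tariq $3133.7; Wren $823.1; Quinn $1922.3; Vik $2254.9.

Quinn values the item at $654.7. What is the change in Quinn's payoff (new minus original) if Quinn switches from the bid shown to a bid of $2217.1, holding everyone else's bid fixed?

$0

The highest bid among the other bidders is $14015.4; Quinn's bid doesn't change that.
Original bid $1922.3: Quinn is not highest (top rival bid is $14015.4); payoff $0.
Alternative bid $2217.1: Quinn is not highest (top rival bid is $14015.4); payoff $0.
Change in payoff = $0 − ($0) = $0.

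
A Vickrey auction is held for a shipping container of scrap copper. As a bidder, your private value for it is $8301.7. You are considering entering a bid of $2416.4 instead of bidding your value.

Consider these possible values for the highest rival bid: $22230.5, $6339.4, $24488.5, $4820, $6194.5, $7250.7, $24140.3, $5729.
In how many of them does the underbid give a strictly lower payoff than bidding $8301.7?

5

The deviation hurts exactly when the highest competing bid lies strictly between $2416.4 and $8301.7 — underbidding then forfeits a profitable win.
$22230.5: above both → same outcome either way.
$6339.4: inside the interval → strictly worse (loss $1962.3).
$24488.5: above both → same outcome either way.
$4820: inside the interval → strictly worse (loss $3481.7).
$6194.5: inside the interval → strictly worse (loss $2107.2).
$7250.7: inside the interval → strictly worse (loss $1051).
$24140.3: above both → same outcome either way.
$5729: inside the interval → strictly worse (loss $2572.7).
Count: 5.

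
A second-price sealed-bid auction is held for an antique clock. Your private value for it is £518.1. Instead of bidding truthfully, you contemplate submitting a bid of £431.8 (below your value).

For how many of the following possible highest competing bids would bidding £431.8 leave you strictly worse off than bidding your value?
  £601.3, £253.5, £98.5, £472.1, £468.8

The deviation hurts exactly when the highest competing bid lies strictly between £431.8 and £518.1 — underbidding then forfeits a profitable win.
£601.3: above both → same outcome either way.
£253.5: below both → same outcome either way.
£98.5: below both → same outcome either way.
£472.1: inside the interval → strictly worse (loss £46).
£468.8: inside the interval → strictly worse (loss £49.3).
Count: 2.

2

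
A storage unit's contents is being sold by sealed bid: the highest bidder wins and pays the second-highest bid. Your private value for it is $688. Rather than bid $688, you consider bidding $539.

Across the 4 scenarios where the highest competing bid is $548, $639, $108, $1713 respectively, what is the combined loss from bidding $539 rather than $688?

$189

The deviation costs you only when the competing bid falls strictly between $539 and $688; elsewhere both bids give the same outcome.
$548: truthful payoff $140, deviation payoff $0 → loss $140.
$639: truthful payoff $49, deviation payoff $0 → loss $49.
$108: outcomes coincide → loss $0.
$1713: outcomes coincide → loss $0.
Total loss = $140 + $49 = $189.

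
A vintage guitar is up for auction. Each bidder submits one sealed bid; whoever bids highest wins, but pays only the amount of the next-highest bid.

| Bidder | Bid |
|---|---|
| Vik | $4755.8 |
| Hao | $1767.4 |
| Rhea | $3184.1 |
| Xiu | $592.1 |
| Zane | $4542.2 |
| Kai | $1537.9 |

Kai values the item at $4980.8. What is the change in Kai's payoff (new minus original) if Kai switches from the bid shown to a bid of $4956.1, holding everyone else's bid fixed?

$225

The highest bid among the other bidders is $4755.8; Kai's bid doesn't change that.
Original bid $1537.9: Kai is not highest (top rival bid is $4755.8); payoff $0.
Alternative bid $4956.1: Kai is highest, pays the top rival bid $4755.8; payoff $4980.8 − $4755.8 = $225.
Change in payoff = $225 − ($0) = $225.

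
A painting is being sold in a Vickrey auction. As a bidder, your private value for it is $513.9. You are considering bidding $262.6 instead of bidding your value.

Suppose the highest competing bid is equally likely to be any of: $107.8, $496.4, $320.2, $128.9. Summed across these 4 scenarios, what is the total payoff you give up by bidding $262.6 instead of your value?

The deviation costs you only when the competing bid falls strictly between $262.6 and $513.9; elsewhere both bids give the same outcome.
$107.8: outcomes coincide → loss $0.
$496.4: truthful payoff $17.5, deviation payoff $0 → loss $17.5.
$320.2: truthful payoff $193.7, deviation payoff $0 → loss $193.7.
$128.9: outcomes coincide → loss $0.
Total loss = $17.5 + $193.7 = $211.2.

$211.2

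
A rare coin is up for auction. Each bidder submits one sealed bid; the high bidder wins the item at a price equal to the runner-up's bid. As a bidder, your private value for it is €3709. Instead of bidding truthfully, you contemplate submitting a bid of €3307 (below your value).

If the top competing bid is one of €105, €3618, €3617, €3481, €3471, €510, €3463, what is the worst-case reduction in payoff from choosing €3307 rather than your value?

€105: same outcome either way → loss €0.
€3618: truthful gives €91, deviation gives €0 → loss €91.
€3617: truthful gives €92, deviation gives €0 → loss €92.
€3481: truthful gives €228, deviation gives €0 → loss €228.
€3471: truthful gives €238, deviation gives €0 → loss €238.
€510: same outcome either way → loss €0.
€3463: truthful gives €246, deviation gives €0 → loss €246.
Maximum loss: €246.

€246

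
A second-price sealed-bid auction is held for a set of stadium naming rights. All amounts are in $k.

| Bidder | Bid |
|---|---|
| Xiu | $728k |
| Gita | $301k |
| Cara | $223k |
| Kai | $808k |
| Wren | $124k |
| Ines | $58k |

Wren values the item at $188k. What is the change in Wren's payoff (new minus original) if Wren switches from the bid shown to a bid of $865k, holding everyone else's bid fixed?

−$620k

The highest bid among the other bidders is $808k; Wren's bid doesn't change that.
Original bid $124k: Wren is not highest (top rival bid is $808k); payoff $0k.
Alternative bid $865k: Wren is highest, pays the top rival bid $808k; payoff $188k − $808k = −$620k.
Change in payoff = −$620k − ($0k) = −$620k.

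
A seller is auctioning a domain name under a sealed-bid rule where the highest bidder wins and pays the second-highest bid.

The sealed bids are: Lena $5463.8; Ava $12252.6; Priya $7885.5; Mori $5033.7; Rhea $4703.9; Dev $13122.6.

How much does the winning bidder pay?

Highest bid: Dev at $13122.6, so Dev wins.
Second-highest bid: Ava at $12252.6 — that is the price the winner pays.

$12252.6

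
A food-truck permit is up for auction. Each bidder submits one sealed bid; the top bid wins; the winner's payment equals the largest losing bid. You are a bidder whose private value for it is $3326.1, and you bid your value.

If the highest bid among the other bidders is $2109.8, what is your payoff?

Your bid $3326.1 exceeds the highest competing bid $2109.8, so you win.
In a second-price auction the winner pays the second-highest bid, $2109.8.
Payoff = value − price = $3326.1 − $2109.8 = $1216.3.

$1216.3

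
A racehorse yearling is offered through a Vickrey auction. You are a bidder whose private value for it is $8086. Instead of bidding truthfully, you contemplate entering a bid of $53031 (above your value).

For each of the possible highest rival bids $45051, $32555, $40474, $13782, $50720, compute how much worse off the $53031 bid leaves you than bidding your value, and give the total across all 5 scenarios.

The deviation costs you only when the competing bid falls strictly between $8086 and $53031; elsewhere both bids give the same outcome.
$45051: truthful payoff $0, deviation payoff −$36965 → loss $36965.
$32555: truthful payoff $0, deviation payoff −$24469 → loss $24469.
$40474: truthful payoff $0, deviation payoff −$32388 → loss $32388.
$13782: truthful payoff $0, deviation payoff −$5696 → loss $5696.
$50720: truthful payoff $0, deviation payoff −$42634 → loss $42634.
Total loss = $36965 + $24469 + $32388 + $5696 + $42634 = $142152.

$142152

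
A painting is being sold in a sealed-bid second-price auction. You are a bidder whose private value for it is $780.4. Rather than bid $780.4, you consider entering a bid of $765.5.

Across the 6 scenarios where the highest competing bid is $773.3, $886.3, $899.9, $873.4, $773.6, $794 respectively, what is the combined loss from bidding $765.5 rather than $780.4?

$13.9

The deviation costs you only when the competing bid falls strictly between $765.5 and $780.4; elsewhere both bids give the same outcome.
$773.3: truthful payoff $7.1, deviation payoff $0 → loss $7.1.
$886.3: outcomes coincide → loss $0.
$899.9: outcomes coincide → loss $0.
$873.4: outcomes coincide → loss $0.
$773.6: truthful payoff $6.8, deviation payoff $0 → loss $6.8.
$794: outcomes coincide → loss $0.
Total loss = $7.1 + $6.8 = $13.9.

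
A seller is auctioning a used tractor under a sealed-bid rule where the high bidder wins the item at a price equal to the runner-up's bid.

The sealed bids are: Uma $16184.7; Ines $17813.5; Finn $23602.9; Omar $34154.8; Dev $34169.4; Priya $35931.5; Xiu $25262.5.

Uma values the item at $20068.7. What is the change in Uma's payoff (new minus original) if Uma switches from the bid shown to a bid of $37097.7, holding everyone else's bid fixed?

The highest bid among the other bidders is $35931.5; Uma's bid doesn't change that.
Original bid $16184.7: Uma is not highest (top rival bid is $35931.5); payoff $0.
Alternative bid $37097.7: Uma is highest, pays the top rival bid $35931.5; payoff $20068.7 − $35931.5 = −$15862.8.
Change in payoff = −$15862.8 − ($0) = −$15862.8.

−$15862.8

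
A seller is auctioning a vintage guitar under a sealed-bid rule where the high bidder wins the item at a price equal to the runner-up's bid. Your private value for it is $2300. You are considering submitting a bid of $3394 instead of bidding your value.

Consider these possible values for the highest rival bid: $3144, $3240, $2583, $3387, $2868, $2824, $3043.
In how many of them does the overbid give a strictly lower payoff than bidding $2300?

7

The deviation hurts exactly when the highest competing bid lies strictly between $2300 and $3394 — overbidding then wins at a price above your value.
$3144: inside the interval → strictly worse (loss $844).
$3240: inside the interval → strictly worse (loss $940).
$2583: inside the interval → strictly worse (loss $283).
$3387: inside the interval → strictly worse (loss $1087).
$2868: inside the interval → strictly worse (loss $568).
$2824: inside the interval → strictly worse (loss $524).
$3043: inside the interval → strictly worse (loss $743).
Count: 7.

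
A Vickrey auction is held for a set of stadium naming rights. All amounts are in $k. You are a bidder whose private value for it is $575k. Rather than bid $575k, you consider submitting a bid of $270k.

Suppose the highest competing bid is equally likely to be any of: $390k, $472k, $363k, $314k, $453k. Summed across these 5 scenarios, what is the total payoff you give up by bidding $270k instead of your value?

The deviation costs you only when the competing bid falls strictly between $270k and $575k; elsewhere both bids give the same outcome.
$390k: truthful payoff $185k, deviation payoff $0k → loss $185k.
$472k: truthful payoff $103k, deviation payoff $0k → loss $103k.
$363k: truthful payoff $212k, deviation payoff $0k → loss $212k.
$314k: truthful payoff $261k, deviation payoff $0k → loss $261k.
$453k: truthful payoff $122k, deviation payoff $0k → loss $122k.
Total loss = $185k + $103k + $212k + $261k + $122k = $883k.

$883k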